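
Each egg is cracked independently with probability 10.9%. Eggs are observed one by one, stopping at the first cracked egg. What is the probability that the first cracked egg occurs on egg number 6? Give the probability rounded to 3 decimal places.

0.061

Geometric (trials to first success), p = 0.109.
P(Y = 6) = (1−p)^5 · p = 0.56155 · 0.109 = 0.06121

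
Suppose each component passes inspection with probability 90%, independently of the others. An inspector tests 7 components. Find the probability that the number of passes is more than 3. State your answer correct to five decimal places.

X ~ Binomial(7, 0.90); P(X ≥ 4) = Σ C(7,k) p^k (1−p)^(7−k) over k:
  k=4: C(7,4)·0.90^4·0.10^3 = 0.0229635
  k=5: C(7,5)·0.90^5·0.10^2 = 0.1240029
  k=6: C(7,6)·0.90^6·0.10^1 = 0.3720087
  k=7: C(7,7)·0.90^7·0.10^0 = 0.4782969
Total = 0.9972720

0.99727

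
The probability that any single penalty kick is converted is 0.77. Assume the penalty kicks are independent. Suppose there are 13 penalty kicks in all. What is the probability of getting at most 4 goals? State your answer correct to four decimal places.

X ~ Binomial(13, 0.77); P(X ≤ 4) = Σ C(13,k) p^k (1−p)^(13−k) over k:
  k=0: C(13,0)·0.77^0·0.23^13 = 0.000000
  k=1: C(13,1)·0.77^1·0.23^12 = 0.000000
  k=2: C(13,2)·0.77^2·0.23^11 = 0.000004
  k=3: C(13,3)·0.77^3·0.23^10 = 0.000054
  k=4: C(13,4)·0.77^4·0.23^9 = 0.000453
Total = 0.000511

0.0005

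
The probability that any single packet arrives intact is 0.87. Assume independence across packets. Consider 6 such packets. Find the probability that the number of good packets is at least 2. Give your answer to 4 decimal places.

0.9998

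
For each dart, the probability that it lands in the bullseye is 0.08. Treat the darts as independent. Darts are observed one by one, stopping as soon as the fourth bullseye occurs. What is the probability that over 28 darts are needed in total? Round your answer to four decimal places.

Needing more than 28 darts ⇔ fewer than 4 successes in the first 28. With X ~ Binomial(28, 0.08), P(Y > 28) = P(X ≤ 3).
  k=0: C(28,0)·0.08^0·0.92^28 = 0.096841
  k=1: C(28,1)·0.08^1·0.92^27 = 0.235787
  k=2: C(28,2)·0.08^2·0.92^26 = 0.276793
  k=3: C(28,3)·0.08^3·0.92^25 = 0.208598
P(X ≤ 3) = 0.818019

0.8180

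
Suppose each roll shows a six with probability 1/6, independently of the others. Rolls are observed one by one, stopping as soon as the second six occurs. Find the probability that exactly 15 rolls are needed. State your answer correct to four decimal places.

0.0363

Y = trial on which the second success occurs; negative binomial, r=2, p=0.166667.
P(Y=15) = C(14,1) · p^2 · (1−p)^13
= 14 · 0.027778 · 0.093464 = 0.036347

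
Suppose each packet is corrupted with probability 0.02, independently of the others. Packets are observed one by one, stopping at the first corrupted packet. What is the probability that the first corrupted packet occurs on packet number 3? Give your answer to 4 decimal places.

Geometric (trials to first success), p = 0.02.
P(Y = 3) = (1−p)^2 · p = 0.9604 · 0.02 = 0.019208

0.0192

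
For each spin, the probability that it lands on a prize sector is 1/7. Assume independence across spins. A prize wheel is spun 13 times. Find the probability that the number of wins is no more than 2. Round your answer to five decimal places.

X ~ Binomial(13, 0.142857); P(X ≤ 2) = Σ C(13,k) p^k (1−p)^(13−k) over k:
  k=0: C(13,0)·0.142857^0·0.857143^13 = 0.1348006
  k=1: C(13,1)·0.142857^1·0.857143^12 = 0.2920679
  k=2: C(13,2)·0.142857^2·0.857143^11 = 0.2920679
Total = 0.7189364

0.71894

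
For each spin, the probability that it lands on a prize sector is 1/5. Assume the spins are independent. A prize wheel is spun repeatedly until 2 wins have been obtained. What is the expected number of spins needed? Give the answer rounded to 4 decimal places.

10.0000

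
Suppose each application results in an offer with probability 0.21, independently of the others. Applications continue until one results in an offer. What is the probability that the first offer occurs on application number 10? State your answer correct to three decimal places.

Geometric (trials to first success), p = 0.21.
P(Y = 10) = (1−p)^9 · p = 0.11985 · 0.21 = 0.02517

0.025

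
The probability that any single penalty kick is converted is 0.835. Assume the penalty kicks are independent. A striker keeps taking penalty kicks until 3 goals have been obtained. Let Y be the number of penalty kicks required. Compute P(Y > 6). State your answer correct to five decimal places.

0.00838

Needing more than 6 penalty kicks ⇔ fewer than 3 successes in the first 6. With X ~ Binomial(6, 0.835), P(Y > 6) = P(X ≤ 2).
  k=0: C(6,0)·0.835^0·0.165^6 = 0.0000202
  k=1: C(6,1)·0.835^1·0.165^5 = 0.0006127
  k=2: C(6,2)·0.835^2·0.165^4 = 0.0077518
P(X ≤ 2) = 0.0083846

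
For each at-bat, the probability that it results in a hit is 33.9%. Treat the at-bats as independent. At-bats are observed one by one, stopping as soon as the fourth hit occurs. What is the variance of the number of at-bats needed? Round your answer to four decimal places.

Y = total at-bats until the fourth success; negative binomial with r=4, p=0.339.
Var(Y) = r(1−p)/p² = 4·0.661 / 0.339² = 23.007109

23.0071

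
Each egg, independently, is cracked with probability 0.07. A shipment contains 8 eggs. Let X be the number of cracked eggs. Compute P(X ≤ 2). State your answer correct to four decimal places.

X ~ Binomial(8, 0.07); P(X ≤ 2) = Σ C(8,k) p^k (1−p)^(8−k) over k:
  k=0: C(8,0)·0.07^0·0.93^8 = 0.559582
  k=1: C(8,1)·0.07^1·0.93^7 = 0.336952
  k=2: C(8,2)·0.07^2·0.93^6 = 0.088767
Total = 0.985301

0.9853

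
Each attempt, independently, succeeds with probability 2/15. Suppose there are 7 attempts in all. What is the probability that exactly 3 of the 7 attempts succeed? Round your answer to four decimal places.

X ~ Binomial(n=7, p=0.133333).
P(X=3) = C(7,3) · p^3 · (1−p)^4
= 35 · 0.0023704 · 0.56417 = 0.046805

0.0468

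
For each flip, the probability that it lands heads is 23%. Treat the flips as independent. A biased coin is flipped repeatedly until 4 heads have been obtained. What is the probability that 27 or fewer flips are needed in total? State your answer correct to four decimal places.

Finishing within 27 flips ⇔ at least 4 successes in the first 27. With X ~ Binomial(27, 0.23), P(Y ≤ 27) = 1 − P(X ≤ 3).
  k=0: C(27,0)·0.23^0·0.77^27 = 0.000861
  k=1: C(27,1)·0.23^1·0.77^26 = 0.006948
  k=2: C(27,2)·0.23^2·0.77^25 = 0.026979
  k=3: C(27,3)·0.23^3·0.77^24 = 0.067156
1 − 0.101945 = 0.898055

0.8981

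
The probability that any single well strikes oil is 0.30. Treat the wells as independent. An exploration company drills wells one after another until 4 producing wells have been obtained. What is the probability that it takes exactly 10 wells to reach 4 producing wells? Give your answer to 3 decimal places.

Y = trial on which the fourth success occurs; negative binomial, r=4, p=0.30.
P(Y=10) = C(9,3) · p^4 · (1−p)^6
= 84 · 0.0081 · 0.11765 = 0.08005

0.080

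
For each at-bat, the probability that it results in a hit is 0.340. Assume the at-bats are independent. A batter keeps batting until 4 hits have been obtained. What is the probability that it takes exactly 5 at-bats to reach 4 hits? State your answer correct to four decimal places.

0.0353

Y = trial on which the fourth success occurs; negative binomial, r=4, p=0.34.
P(Y=5) = C(4,3) · p^4 · (1−p)^1
= 4 · 0.013363 · 0.66 = 0.035279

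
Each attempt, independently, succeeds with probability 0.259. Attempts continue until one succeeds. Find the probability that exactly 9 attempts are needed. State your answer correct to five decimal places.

0.02354

Geometric (trials to first success), p = 0.259.
P(Y = 9) = (1−p)^8 · p = 0.090896 · 0.259 = 0.0235421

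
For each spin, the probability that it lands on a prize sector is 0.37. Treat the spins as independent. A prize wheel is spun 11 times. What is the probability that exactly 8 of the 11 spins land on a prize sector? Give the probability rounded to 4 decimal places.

0.0145

X ~ Binomial(n=11, p=0.37).
P(X=8) = C(11,8) · p^8 · (1−p)^3
= 165 · 0.00035125 · 0.25005 = 0.014492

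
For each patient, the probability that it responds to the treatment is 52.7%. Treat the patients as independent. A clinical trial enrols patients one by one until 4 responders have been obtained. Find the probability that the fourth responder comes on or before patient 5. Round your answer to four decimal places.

0.2231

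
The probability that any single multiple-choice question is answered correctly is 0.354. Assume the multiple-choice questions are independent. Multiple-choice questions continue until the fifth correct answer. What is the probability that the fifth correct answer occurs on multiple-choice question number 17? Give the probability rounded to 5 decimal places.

0.05344

Y = trial on which the fifth success occurs; negative binomial, r=5, p=0.354.
P(Y=17) = C(16,4) · p^5 · (1−p)^12
= 1820 · 0.0055593 · 0.0052819 = 0.0534414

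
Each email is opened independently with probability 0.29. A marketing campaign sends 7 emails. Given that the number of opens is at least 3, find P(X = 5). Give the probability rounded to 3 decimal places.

0.066

X ~ Binomial(7, 0.29). Want P(X=5 | X≥3) = P(X=5) / P(X≥3).
P(X=5) = C(7,5)·0.29^5·0.71^2 = 0.02171
P(X≥3) = 1 − 0.09095 − 0.26004 − 0.31864 = 0.33036
Ratio = 0.02171 / 0.33036 = 0.06573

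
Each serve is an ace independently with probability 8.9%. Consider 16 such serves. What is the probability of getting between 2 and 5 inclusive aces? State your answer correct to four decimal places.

X ~ Binomial(16, 0.089); P(2 ≤ X ≤ 5) = Σ C(16,k) p^k (1−p)^(16−k) over k:
  k=2: C(16,2)·0.089^2·0.911^14 = 0.257762
  k=3: C(16,3)·0.089^3·0.911^13 = 0.117516
  k=4: C(16,4)·0.089^4·0.911^12 = 0.037312
  k=5: C(16,5)·0.089^5·0.911^11 = 0.008749
Total = 0.421339

0.4213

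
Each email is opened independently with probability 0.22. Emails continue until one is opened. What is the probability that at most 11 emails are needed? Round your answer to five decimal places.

0.93498

Y = number of emails to the first success; geometric, p = 0.22.
P(Y ≤ 11) = 1 − (1−p)^11 = 1 − 0.0650191 = 0.9349809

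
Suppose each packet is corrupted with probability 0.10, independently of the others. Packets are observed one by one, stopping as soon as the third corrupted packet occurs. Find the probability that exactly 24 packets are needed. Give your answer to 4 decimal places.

Y = trial on which the third success occurs; negative binomial, r=3, p=0.10.
P(Y=24) = C(23,2) · p^3 · (1−p)^21
= 253 · 0.001 · 0.10942 = 0.027683

0.0277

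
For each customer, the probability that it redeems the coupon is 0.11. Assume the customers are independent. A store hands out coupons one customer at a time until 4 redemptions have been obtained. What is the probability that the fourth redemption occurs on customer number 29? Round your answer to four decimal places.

0.0260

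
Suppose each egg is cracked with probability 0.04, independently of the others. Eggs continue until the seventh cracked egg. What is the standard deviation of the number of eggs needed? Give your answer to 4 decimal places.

64.8074

Y = total eggs until the seventh success; negative binomial with r=7, p=0.04.
SD(Y) = √[r(1−p)/p²] = √(4200.000000) = 64.807407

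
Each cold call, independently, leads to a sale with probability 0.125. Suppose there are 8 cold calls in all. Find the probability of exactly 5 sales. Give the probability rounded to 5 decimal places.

X ~ Binomial(n=8, p=0.125).
P(X=5) = C(8,5) · p^5 · (1−p)^3
= 56 · 3.0518e-05 · 0.66992 = 0.0011449

0.00114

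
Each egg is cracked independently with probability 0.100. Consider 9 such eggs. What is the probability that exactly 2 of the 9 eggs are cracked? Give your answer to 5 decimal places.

X ~ Binomial(n=9, p=0.10).
P(X=2) = C(9,2) · p^2 · (1−p)^7
= 36 · 0.01 · 0.4783 = 0.1721869

0.17219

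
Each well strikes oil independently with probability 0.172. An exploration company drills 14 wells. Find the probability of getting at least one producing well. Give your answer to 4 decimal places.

0.9288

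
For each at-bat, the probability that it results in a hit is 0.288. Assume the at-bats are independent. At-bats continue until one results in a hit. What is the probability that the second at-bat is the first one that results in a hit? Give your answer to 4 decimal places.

Geometric (trials to first success), p = 0.288.
P(Y = 2) = (1−p)^1 · p = 0.712 · 0.288 = 0.205056

0.2051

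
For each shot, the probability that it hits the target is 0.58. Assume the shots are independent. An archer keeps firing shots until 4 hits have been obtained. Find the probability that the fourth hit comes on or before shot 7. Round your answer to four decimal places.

Finishing within 7 shots ⇔ at least 4 successes in the first 7. With X ~ Binomial(7, 0.58), P(Y ≤ 7) = 1 − P(X ≤ 3).
  k=0: C(7,0)·0.58^0·0.42^7 = 0.002305
  k=1: C(7,1)·0.58^1·0.42^6 = 0.022285
  k=2: C(7,2)·0.58^2·0.42^5 = 0.092326
  k=3: C(7,3)·0.58^3·0.42^4 = 0.212495
1 − 0.329412 = 0.670588

0.6706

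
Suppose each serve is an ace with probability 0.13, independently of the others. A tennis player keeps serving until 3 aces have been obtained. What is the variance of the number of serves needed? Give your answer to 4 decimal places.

154.4379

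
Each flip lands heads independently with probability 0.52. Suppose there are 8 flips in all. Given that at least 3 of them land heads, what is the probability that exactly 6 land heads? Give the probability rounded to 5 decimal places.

0.14491

X ~ Binomial(8, 0.52). Want P(X=6 | X≥3) = P(X=6) / P(X≥3).
P(X=6) = C(8,6)·0.52^6·0.48^2 = 0.1275442
P(X≥3) = 1 − 0.0028179 − 0.0244220 − 0.0926002 = 0.8801598
Ratio = 0.1275442 / 0.8801598 = 0.1449102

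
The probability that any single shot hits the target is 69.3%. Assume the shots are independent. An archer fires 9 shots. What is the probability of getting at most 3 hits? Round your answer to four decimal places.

X ~ Binomial(9, 0.693); P(X ≤ 3) = Σ C(9,k) p^k (1−p)^(9−k) over k:
  k=0: C(9,0)·0.693^0·0.307^9 = 0.000024
  k=1: C(9,1)·0.693^1·0.307^8 = 0.000492
  k=2: C(9,2)·0.693^2·0.307^7 = 0.004444
  k=3: C(9,3)·0.693^3·0.307^6 = 0.023405
Total = 0.028365

0.0284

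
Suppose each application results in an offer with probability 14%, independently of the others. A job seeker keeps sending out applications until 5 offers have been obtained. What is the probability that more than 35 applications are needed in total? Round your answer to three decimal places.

Needing more than 35 applications ⇔ fewer than 5 successes in the first 35. With X ~ Binomial(35, 0.14), P(Y > 35) = P(X ≤ 4).
  k=0: C(35,0)·0.14^0·0.86^35 = 0.00510
  k=1: C(35,1)·0.14^1·0.86^34 = 0.02905
  k=2: C(35,2)·0.14^2·0.86^33 = 0.08039
  k=3: C(35,3)·0.14^3·0.86^32 = 0.14396
  k=4: C(35,4)·0.14^4·0.86^31 = 0.18748
P(X ≤ 4) = 0.44599

0.446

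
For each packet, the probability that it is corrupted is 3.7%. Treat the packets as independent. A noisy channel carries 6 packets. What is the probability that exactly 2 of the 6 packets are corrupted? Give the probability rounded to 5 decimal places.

0.01766

X ~ Binomial(n=6, p=0.037).
P(X=2) = C(6,2) · p^2 · (1−p)^4
= 15 · 0.001369 · 0.86001 = 0.0176604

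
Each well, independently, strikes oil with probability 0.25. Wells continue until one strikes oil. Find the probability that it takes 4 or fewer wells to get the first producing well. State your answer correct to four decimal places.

Y = number of wells to the first success; geometric, p = 0.25.
P(Y ≤ 4) = 1 − (1−p)^4 = 1 − 0.316406 = 0.683594

0.6836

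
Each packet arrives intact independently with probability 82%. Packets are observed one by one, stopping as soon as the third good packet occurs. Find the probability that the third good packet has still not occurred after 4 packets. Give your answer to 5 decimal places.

0.15089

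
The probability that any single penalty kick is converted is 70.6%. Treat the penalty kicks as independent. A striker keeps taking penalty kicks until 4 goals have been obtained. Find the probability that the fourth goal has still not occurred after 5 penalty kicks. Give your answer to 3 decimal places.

0.459

Needing more than 5 penalty kicks ⇔ fewer than 4 successes in the first 5. With X ~ Binomial(5, 0.706), P(Y > 5) = P(X ≤ 3).
  k=0: C(5,0)·0.706^0·0.294^5 = 0.00220
  k=1: C(5,1)·0.706^1·0.294^4 = 0.02637
  k=2: C(5,2)·0.706^2·0.294^3 = 0.12666
  k=3: C(5,3)·0.706^3·0.294^2 = 0.30416
P(X ≤ 3) = 0.45940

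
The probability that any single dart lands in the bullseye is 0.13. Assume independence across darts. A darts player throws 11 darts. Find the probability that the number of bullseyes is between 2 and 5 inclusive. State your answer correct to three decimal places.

X ~ Binomial(11, 0.13); P(2 ≤ X ≤ 5) = Σ C(11,k) p^k (1−p)^(11−k) over k:
  k=2: C(11,2)·0.13^2·0.87^9 = 0.26541
  k=3: C(11,3)·0.13^3·0.87^8 = 0.11898
  k=4: C(11,4)·0.13^4·0.87^7 = 0.03556
  k=5: C(11,5)·0.13^5·0.87^6 = 0.00744
Total = 0.42739

0.427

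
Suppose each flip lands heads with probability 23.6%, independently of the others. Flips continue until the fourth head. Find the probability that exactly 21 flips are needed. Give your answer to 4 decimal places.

0.0364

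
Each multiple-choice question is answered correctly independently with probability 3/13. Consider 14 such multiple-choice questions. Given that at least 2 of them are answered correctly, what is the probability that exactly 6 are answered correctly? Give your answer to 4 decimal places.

X ~ Binomial(14, 0.230769). Want P(X=6 | X≥2) = P(X=6) / P(X≥2).
P(X=6) = C(14,6)·0.230769^6·0.769231^8 = 0.055600
P(X≥2) = 1 − 0.025398 − 0.106670 = 0.867932
Ratio = 0.055600 / 0.867932 = 0.064060

0.0641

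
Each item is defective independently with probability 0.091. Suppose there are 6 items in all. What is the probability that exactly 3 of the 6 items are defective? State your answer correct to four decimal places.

0.0113

X ~ Binomial(n=6, p=0.091).
P(X=3) = C(6,3) · p^3 · (1−p)^3
= 20 · 0.00075357 · 0.75109 = 0.011320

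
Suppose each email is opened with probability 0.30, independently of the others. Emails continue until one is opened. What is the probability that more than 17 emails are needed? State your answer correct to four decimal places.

0.0023

Y = number of emails to the first success; geometric, p = 0.30.
P(Y > 17) = P(first 17 all fail) = (1−p)^17 = 0.002326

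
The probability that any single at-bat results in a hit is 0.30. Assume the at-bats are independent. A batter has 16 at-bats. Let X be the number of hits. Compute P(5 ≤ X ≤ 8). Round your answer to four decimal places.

X ~ Binomial(16, 0.30); P(5 ≤ X ≤ 8) = Σ C(16,k) p^k (1−p)^(16−k) over k:
  k=5: C(16,5)·0.30^5·0.70^11 = 0.209878
  k=6: C(16,6)·0.30^6·0.70^10 = 0.164904
  k=7: C(16,7)·0.30^7·0.70^9 = 0.100962
  k=8: C(16,8)·0.30^8·0.70^8 = 0.048678
Total = 0.524422

0.5244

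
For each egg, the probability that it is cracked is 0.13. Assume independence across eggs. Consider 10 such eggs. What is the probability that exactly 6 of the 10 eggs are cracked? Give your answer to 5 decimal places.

X ~ Binomial(n=10, p=0.13).
P(X=6) = C(10,6) · p^6 · (1−p)^4
= 210 · 4.8268e-06 · 0.5729 = 0.0005807

0.00058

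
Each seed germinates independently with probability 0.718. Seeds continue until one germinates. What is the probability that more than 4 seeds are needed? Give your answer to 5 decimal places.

Y = number of seeds to the first success; geometric, p = 0.718.
P(Y > 4) = P(first 4 all fail) = (1−p)^4 = 0.0063241

0.00632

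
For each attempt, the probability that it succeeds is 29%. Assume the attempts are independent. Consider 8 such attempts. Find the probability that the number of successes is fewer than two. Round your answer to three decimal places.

X ~ Binomial(8, 0.29); P(X ≤ 1) = Σ C(8,k) p^k (1−p)^(8−k) over k:
  k=0: C(8,0)·0.29^0·0.71^8 = 0.06458
  k=1: C(8,1)·0.29^1·0.71^7 = 0.21101
Total = 0.27558

0.276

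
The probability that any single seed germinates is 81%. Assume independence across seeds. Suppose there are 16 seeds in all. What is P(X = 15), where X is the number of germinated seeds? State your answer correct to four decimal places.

X ~ Binomial(n=16, p=0.81).
P(X=15) = C(16,15) · p^15 · (1−p)^1
= 16 · 0.042391 · 0.19 = 0.128869

0.1289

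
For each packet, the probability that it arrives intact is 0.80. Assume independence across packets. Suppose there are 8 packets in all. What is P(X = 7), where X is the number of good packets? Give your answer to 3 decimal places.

X ~ Binomial(n=8, p=0.80).
P(X=7) = C(8,7) · p^7 · (1−p)^1
= 8 · 0.20972 · 0.2 = 0.33554

0.336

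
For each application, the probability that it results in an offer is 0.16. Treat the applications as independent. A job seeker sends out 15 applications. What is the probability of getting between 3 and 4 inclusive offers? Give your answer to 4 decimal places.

0.3614

X ~ Binomial(15, 0.16); P(3 ≤ X ≤ 4) = Σ C(15,k) p^k (1−p)^(15−k) over k:
  k=3: C(15,3)·0.16^3·0.84^12 = 0.229997
  k=4: C(15,4)·0.16^4·0.84^11 = 0.131427
Total = 0.361424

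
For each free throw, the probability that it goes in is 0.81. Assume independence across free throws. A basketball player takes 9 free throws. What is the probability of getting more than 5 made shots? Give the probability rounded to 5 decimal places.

0.92699

X ~ Binomial(9, 0.81); P(X ≥ 6) = Σ C(9,k) p^k (1−p)^(9−k) over k:
  k=6: C(9,6)·0.81^6·0.19^3 = 0.1627235
  k=7: C(9,7)·0.81^7·0.19^2 = 0.2973068
  k=8: C(9,8)·0.81^8·0.19^1 = 0.3168665
  k=9: C(9,9)·0.81^9·0.19^0 = 0.1500946
Total = 0.9269914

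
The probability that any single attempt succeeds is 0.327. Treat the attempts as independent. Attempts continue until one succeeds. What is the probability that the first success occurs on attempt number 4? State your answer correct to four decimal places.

0.0997

Geometric (trials to first success), p = 0.327.
P(Y = 4) = (1−p)^3 · p = 0.30482 · 0.327 = 0.099677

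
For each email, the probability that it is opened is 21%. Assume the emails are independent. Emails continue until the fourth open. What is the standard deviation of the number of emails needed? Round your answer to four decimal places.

Y = total emails until the fourth success; negative binomial with r=4, p=0.21.
SD(Y) = √[r(1−p)/p²] = √(71.655329) = 8.464947

8.4649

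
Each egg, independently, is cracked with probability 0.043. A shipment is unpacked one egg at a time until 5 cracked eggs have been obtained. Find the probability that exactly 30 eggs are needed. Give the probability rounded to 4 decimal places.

Y = trial on which the fifth success occurs; negative binomial, r=5, p=0.043.
P(Y=30) = C(29,4) · p^5 · (1−p)^25
= 23751 · 1.4701e-07 · 0.33327 = 0.001164

0.0012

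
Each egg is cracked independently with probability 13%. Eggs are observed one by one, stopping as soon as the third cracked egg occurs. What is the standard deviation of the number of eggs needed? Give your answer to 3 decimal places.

12.427

Y = total eggs until the third success; negative binomial with r=3, p=0.13.
SD(Y) = √[r(1−p)/p²] = √(154.43787) = 12.42730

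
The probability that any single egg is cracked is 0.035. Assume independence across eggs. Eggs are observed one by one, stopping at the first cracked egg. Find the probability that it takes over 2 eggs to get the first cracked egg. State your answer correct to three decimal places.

0.931

Y = number of eggs to the first success; geometric, p = 0.035.
P(Y > 2) = P(first 2 all fail) = (1−p)^2 = 0.93122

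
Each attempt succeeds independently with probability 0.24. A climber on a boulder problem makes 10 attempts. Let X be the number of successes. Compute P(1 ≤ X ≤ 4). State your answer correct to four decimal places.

0.8687

X ~ Binomial(10, 0.24); P(1 ≤ X ≤ 4) = Σ C(10,k) p^k (1−p)^(10−k) over k:
  k=1: C(10,1)·0.24^1·0.76^9 = 0.203018
  k=2: C(10,2)·0.24^2·0.76^8 = 0.288499
  k=3: C(10,3)·0.24^3·0.76^7 = 0.242946
  k=4: C(10,4)·0.24^4·0.76^6 = 0.134260
Total = 0.868722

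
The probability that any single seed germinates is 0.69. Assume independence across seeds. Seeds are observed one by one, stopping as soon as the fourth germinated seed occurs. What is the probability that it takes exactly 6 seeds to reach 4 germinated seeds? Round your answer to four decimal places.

0.2178

Y = trial on which the fourth success occurs; negative binomial, r=4, p=0.69.
P(Y=6) = C(5,3) · p^4 · (1−p)^2
= 10 · 0.22667 · 0.0961 = 0.217831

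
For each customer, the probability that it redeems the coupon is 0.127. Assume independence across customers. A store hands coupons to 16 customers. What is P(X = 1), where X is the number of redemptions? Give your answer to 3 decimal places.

0.265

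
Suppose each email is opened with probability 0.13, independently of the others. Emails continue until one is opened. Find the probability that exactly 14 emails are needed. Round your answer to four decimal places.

Geometric (trials to first success), p = 0.13.
P(Y = 14) = (1−p)^13 · p = 0.16359 · 0.13 = 0.021266

0.0213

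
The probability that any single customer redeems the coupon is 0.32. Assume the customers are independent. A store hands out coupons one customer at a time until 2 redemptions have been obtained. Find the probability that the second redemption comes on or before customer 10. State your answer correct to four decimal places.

Finishing within 10 customers ⇔ at least 2 successes in the first 10. With X ~ Binomial(10, 0.32), P(Y ≤ 10) = 1 − P(X ≤ 1).
  k=0: C(10,0)·0.32^0·0.68^10 = 0.021139
  k=1: C(10,1)·0.32^1·0.68^9 = 0.099479
1 − 0.120618 = 0.879382

0.8794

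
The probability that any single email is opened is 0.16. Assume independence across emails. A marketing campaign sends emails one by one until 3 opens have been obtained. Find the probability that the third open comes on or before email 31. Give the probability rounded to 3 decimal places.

Finishing within 31 emails ⇔ at least 3 successes in the first 31. With X ~ Binomial(31, 0.16), P(Y ≤ 31) = 1 − P(X ≤ 2).
  k=0: C(31,0)·0.16^0·0.84^31 = 0.00449
  k=1: C(31,1)·0.16^1·0.84^30 = 0.02654
  k=2: C(31,2)·0.16^2·0.84^29 = 0.07582
1 − 0.10685 = 0.89315

0.893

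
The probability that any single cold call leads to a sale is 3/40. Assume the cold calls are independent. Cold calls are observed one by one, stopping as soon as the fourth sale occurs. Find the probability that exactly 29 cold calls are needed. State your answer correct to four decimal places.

0.0148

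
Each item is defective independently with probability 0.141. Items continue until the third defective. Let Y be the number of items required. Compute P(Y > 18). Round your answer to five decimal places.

Needing more than 18 items ⇔ fewer than 3 successes in the first 18. With X ~ Binomial(18, 0.141), P(Y > 18) = P(X ≤ 2).
  k=0: C(18,0)·0.141^0·0.859^18 = 0.0648451
  k=1: C(18,1)·0.141^1·0.859^17 = 0.1915911
  k=2: C(18,2)·0.141^2·0.859^16 = 0.2673131
P(X ≤ 2) = 0.5237493

0.52375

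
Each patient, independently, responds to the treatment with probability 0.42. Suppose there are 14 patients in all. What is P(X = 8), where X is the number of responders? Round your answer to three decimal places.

X ~ Binomial(n=14, p=0.42).
P(X=8) = C(14,8) · p^8 · (1−p)^6
= 3003 · 0.00096827 · 0.038069 = 0.11069

0.111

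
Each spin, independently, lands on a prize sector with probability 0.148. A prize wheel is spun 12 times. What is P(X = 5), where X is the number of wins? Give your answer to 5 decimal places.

0.01833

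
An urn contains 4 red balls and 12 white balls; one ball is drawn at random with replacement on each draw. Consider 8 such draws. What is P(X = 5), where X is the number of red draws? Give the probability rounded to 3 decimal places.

0.023

X ~ Binomial(n=8, p=0.25).
P(X=5) = C(8,5) · p^5 · (1−p)^3
= 56 · 0.00097656 · 0.42188 = 0.02307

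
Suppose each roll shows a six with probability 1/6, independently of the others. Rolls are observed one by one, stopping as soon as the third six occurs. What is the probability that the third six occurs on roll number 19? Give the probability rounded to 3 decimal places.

0.038

Y = trial on which the third success occurs; negative binomial, r=3, p=0.166667.
P(Y=19) = C(18,2) · p^3 · (1−p)^16
= 153 · 0.0046296 · 0.054088 = 0.03831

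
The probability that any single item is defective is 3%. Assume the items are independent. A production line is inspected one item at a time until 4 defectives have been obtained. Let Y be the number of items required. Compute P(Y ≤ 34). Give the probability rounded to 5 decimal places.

0.01833

Finishing within 34 items ⇔ at least 4 successes in the first 34. With X ~ Binomial(34, 0.03), P(Y ≤ 34) = 1 − P(X ≤ 3).
  k=0: C(34,0)·0.03^0·0.97^34 = 0.3550087
  k=1: C(34,1)·0.03^1·0.97^33 = 0.3733081
  k=2: C(34,2)·0.03^2·0.97^32 = 0.1905026
  k=3: C(34,3)·0.03^3·0.97^31 = 0.0628462
1 − 0.9816656 = 0.0183344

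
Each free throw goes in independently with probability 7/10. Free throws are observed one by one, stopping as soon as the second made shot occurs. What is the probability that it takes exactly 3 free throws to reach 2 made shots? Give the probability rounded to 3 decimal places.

Y = trial on which the second success occurs; negative binomial, r=2, p=0.70.
P(Y=3) = C(2,1) · p^2 · (1−p)^1
= 2 · 0.49 · 0.3 = 0.29400

0.294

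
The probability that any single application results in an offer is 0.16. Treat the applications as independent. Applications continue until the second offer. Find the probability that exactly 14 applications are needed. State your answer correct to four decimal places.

Y = trial on which the second success occurs; negative binomial, r=2, p=0.16.
P(Y=14) = C(13,1) · p^2 · (1−p)^12
= 13 · 0.0256 · 0.12341 = 0.041071

0.0411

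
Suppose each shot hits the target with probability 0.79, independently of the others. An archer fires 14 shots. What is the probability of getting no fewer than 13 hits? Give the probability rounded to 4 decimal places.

0.1741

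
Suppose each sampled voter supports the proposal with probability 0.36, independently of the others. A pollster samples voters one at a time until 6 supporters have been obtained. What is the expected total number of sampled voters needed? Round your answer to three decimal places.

Y = total sampled voters until the sixth success; negative binomial with r=6, p=0.36.
E[Y] = r / p = 6 / 0.36 = 16.66667

16.667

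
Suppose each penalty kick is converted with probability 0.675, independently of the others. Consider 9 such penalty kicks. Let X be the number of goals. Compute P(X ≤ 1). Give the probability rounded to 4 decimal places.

0.0008

X ~ Binomial(9, 0.675); P(X ≤ 1) = Σ C(9,k) p^k (1−p)^(9−k) over k:
  k=0: C(9,0)·0.675^0·0.325^9 = 0.000040
  k=1: C(9,1)·0.675^1·0.325^8 = 0.000756
Total = 0.000797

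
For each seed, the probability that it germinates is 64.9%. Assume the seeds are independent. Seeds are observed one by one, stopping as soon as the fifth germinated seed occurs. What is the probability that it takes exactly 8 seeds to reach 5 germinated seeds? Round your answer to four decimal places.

0.1743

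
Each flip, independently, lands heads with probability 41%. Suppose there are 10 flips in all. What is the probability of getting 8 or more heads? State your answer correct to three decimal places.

X ~ Binomial(10, 0.41); P(X ≥ 8) = Σ C(10,k) p^k (1−p)^(10−k) over k:
  k=8: C(10,8)·0.41^8·0.59^2 = 0.01251
  k=9: C(10,9)·0.41^9·0.59^1 = 0.00193
  k=10: C(10,10)·0.41^10·0.59^0 = 0.00013
Total = 0.01457

0.015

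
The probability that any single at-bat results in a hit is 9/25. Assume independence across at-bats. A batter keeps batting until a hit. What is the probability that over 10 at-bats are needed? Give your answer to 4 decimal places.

0.0115

Y = number of at-bats to the first success; geometric, p = 0.36.
P(Y > 10) = P(first 10 all fail) = (1−p)^10 = 0.011529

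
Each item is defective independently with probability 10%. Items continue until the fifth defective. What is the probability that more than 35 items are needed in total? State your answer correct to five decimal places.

Needing more than 35 items ⇔ fewer than 5 successes in the first 35. With X ~ Binomial(35, 0.10), P(Y > 35) = P(X ≤ 4).
  k=0: C(35,0)·0.10^0·0.90^35 = 0.0250316
  k=1: C(35,1)·0.10^1·0.90^34 = 0.0973449
  k=2: C(35,2)·0.10^2·0.90^33 = 0.1838738
  k=3: C(35,3)·0.10^3·0.90^32 = 0.2247346
  k=4: C(35,4)·0.10^4·0.90^31 = 0.1997641
P(X ≤ 4) = 0.7307490

0.73075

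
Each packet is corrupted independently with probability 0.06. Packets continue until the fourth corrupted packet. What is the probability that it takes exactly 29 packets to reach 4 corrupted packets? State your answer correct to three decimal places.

Y = trial on which the fourth success occurs; negative binomial, r=4, p=0.06.
P(Y=29) = C(28,3) · p^4 · (1−p)^25
= 3276 · 1.296e-05 · 0.21291 = 0.00904

0.009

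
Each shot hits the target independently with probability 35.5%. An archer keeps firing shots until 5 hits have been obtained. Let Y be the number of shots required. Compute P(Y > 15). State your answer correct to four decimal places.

Needing more than 15 shots ⇔ fewer than 5 successes in the first 15. With X ~ Binomial(15, 0.355), P(Y > 15) = P(X ≤ 4).
  k=0: C(15,0)·0.355^0·0.645^15 = 0.001391
  k=1: C(15,1)·0.355^1·0.645^14 = 0.011486
  k=2: C(15,2)·0.355^2·0.645^13 = 0.044251
  k=3: C(15,3)·0.355^3·0.645^12 = 0.105539
  k=4: C(15,4)·0.355^4·0.645^11 = 0.174262
P(X ≤ 4) = 0.336929

0.3369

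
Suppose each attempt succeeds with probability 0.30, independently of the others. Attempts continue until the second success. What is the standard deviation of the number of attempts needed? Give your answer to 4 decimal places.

3.9441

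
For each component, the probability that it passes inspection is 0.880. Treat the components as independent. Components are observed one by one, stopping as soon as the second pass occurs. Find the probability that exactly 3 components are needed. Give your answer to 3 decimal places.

0.186

Y = trial on which the second success occurs; negative binomial, r=2, p=0.88.
P(Y=3) = C(2,1) · p^2 · (1−p)^1
= 2 · 0.7744 · 0.12 = 0.18586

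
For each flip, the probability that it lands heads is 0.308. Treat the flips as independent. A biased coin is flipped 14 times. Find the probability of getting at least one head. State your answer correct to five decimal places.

P(at least one) = 1 − P(none) = 1 − (1 − 0.308)^14
= 1 − 0.0057741 = 0.9942259

0.99423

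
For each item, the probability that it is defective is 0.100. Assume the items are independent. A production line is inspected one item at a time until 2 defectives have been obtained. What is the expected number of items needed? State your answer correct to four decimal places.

20.0000

Y = total items until the second success; negative binomial with r=2, p=0.10.
E[Y] = r / p = 2 / 0.10 = 20.000000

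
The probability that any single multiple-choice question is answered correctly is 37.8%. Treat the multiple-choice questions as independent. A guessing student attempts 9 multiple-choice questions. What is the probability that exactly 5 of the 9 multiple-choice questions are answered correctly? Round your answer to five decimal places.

X ~ Binomial(n=9, p=0.378).
P(X=5) = C(9,5) · p^5 · (1−p)^4
= 126 · 0.0077172 · 0.14968 = 0.1455429

0.14554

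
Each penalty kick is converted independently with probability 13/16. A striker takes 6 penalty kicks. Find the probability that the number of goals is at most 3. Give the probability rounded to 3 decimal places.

0.084

X ~ Binomial(6, 0.8125); P(X ≤ 3) = Σ C(6,k) p^k (1−p)^(6−k) over k:
  k=0: C(6,0)·0.8125^0·0.1875^6 = 0.00004
  k=1: C(6,1)·0.8125^1·0.1875^5 = 0.00113
  k=2: C(6,2)·0.8125^2·0.1875^4 = 0.01224
  k=3: C(6,3)·0.8125^3·0.1875^3 = 0.07071
Total = 0.08413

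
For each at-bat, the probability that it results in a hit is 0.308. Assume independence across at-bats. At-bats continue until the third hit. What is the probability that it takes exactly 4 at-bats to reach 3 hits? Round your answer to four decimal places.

0.0607

Y = trial on which the third success occurs; negative binomial, r=3, p=0.308.
P(Y=4) = C(3,2) · p^3 · (1−p)^1
= 3 · 0.029218 · 0.692 = 0.060657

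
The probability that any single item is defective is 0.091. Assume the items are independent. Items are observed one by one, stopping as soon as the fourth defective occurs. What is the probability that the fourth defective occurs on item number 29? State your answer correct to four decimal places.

Y = trial on which the fourth success occurs; negative binomial, r=4, p=0.091.
P(Y=29) = C(28,3) · p^4 · (1−p)^25
= 3276 · 6.8575e-05 · 0.092066 = 0.020683

0.0207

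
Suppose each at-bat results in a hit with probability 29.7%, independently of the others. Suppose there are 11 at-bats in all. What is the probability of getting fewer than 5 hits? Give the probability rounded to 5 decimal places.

0.79625

X ~ Binomial(11, 0.297); P(X ≤ 4) = Σ C(11,k) p^k (1−p)^(11−k) over k:
  k=0: C(11,0)·0.297^0·0.703^11 = 0.0207257
  k=1: C(11,1)·0.297^1·0.703^10 = 0.0963169
  k=2: C(11,2)·0.297^2·0.703^9 = 0.2034574
  k=3: C(11,3)·0.297^3·0.703^8 = 0.2578671
  k=4: C(11,4)·0.297^4·0.703^7 = 0.2178848
Total = 0.7962519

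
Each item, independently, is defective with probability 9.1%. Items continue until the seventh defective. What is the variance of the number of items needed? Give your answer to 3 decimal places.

Y = total items until the seventh success; negative binomial with r=7, p=0.091.
Var(Y) = r(1−p)/p² = 7·0.909 / 0.091² = 768.38546

768.385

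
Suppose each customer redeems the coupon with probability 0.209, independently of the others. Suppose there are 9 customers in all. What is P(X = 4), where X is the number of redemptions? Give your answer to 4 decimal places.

0.0744

X ~ Binomial(n=9, p=0.209).
P(X=4) = C(9,4) · p^4 · (1−p)^5
= 126 · 0.001908 · 0.30966 = 0.074445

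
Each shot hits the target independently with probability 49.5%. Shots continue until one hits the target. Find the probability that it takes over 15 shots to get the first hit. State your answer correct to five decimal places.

Y = number of shots to the first success; geometric, p = 0.495.
P(Y > 15) = P(first 15 all fail) = (1−p)^15 = 0.0000354

0.00004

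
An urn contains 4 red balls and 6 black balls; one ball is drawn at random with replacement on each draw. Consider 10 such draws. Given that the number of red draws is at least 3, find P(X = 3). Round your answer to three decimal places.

X ~ Binomial(10, 0.40). Want P(X=3 | X≥3) = P(X=3) / P(X≥3).
P(X=3) = C(10,3)·0.40^3·0.60^7 = 0.21499
P(X≥3) = 1 − 0.00605 − 0.04031 − 0.12093 = 0.83271
Ratio = 0.21499 / 0.83271 = 0.25818

0.258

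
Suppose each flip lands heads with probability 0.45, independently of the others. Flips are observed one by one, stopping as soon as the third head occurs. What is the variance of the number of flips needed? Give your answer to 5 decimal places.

Y = total flips until the third success; negative binomial with r=3, p=0.45.
Var(Y) = r(1−p)/p² = 3·0.55 / 0.45² = 8.1481481

8.14815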